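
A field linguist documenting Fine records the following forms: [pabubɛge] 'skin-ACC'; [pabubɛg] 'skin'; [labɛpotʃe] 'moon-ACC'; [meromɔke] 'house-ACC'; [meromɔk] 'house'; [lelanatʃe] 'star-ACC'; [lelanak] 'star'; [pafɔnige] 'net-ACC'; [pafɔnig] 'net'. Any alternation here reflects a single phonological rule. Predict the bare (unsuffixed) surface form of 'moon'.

[labɛpok]

'star' shows [tʃ] ~ [k] at the end of the stem ([lelanatʃe] vs [lelanak]).
But 'house' keeps [k] in both environments ([meromɔke], [meromɔk]), so there is no rule changing /k/ to [tʃ] before the ACC suffix.
So /tʃ/ is underlying, and a rule of depalatalization — palato-alveolar /tʃ/ becomes [k] when no front vowel follows — gives [k].
The one attested form of 'moon', [labɛpotʃe], shows underlying /labɛpotʃ/. Applying the same rule when no front vowel follows gives [labɛpok].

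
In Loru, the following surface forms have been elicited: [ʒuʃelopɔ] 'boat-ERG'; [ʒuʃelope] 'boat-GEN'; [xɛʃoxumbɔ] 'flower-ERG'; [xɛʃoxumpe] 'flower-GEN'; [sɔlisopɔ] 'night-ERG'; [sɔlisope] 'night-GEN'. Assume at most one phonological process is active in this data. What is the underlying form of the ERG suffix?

The ERG suffix surfaces as [-bɔ] and [-pɔ], depending on the final segment of the stem.
The GEN suffix, which begins with [p], is invariant after every stem; so [p] is not altered by any rule here.
So the underlying form is /-bɔ/, and voiced stops become voiceless after a vowel.

/-bɔ/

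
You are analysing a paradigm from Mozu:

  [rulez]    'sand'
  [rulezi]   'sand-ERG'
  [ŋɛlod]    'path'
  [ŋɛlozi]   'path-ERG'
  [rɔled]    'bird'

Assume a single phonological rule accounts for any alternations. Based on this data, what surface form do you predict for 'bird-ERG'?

The root 'path' surfaces as [ŋɛlod] and [ŋɛlozi], with a stem-final [d] ~ [z] alternation.
If /z/ were underlying and a rule turned it into [d] in isolation, 'sand' would also alternate; but it has [z] in both [rulez] and [rulezi].
So /d/ is underlying, and a rule of intervocalic spirantization — voiced stops become fricatives between vowels — gives [z].
From [rɔled] the stem 'bird' is /rɔled/; between vowels this yields [rɔlezi].

[rɔlezi]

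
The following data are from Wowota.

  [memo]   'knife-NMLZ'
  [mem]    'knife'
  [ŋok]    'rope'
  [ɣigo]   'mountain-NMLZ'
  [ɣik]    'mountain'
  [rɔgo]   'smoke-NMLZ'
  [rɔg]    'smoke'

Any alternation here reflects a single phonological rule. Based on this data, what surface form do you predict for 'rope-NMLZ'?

'mountain' shows [g] ~ [k] at the end of the stem ([ɣigo] vs [ɣik]).
But 'smoke' keeps [g] in both environments ([rɔgo], [rɔg]), so there is no rule changing /g/ to [k] in isolation.
So /k/ is underlying, and a rule of intervocalic voicing — voiceless stops become voiced between vowels — gives [g].
From [ŋok] the stem 'rope' is /ŋok/; between vowels this yields [ŋogo].

[ŋogo]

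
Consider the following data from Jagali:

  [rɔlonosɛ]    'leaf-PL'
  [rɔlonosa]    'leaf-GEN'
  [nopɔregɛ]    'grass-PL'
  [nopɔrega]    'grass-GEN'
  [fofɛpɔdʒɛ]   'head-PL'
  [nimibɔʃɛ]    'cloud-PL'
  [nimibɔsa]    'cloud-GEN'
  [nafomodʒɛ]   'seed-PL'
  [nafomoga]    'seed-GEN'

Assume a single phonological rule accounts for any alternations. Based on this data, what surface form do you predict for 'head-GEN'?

The stem for 'seed' ends in [dʒ] in [nafomodʒɛ] but [g] in [nafomoga].
But 'grass' keeps [g] in both environments ([nopɔregɛ], [nopɔrega]), so there is no rule changing /g/ to [dʒ] before the PL suffix.
The alternation reflects depalatalization: palato-alveolar /dʒ/ and /ʃ/ become [g] and [s] when no front vowel follows. /dʒ/ is underlying.
From [fofɛpɔdʒɛ] the stem 'head' is /fofɛpɔdʒ/; when no front vowel follows this yields [fofɛpɔga].

[fofɛpɔga]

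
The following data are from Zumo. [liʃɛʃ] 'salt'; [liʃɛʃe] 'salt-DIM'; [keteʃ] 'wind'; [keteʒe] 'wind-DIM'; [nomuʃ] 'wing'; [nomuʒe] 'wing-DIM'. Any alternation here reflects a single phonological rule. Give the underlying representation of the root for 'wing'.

The stem for 'wing' ends in [ʃ] in [nomuʃ] but [ʒ] in [nomuʒe].
If /ʃ/ were underlying and a rule turned it into [ʒ] before the DIM suffix, 'salt' would also alternate; but it has [ʃ] in both [liʃɛʃ] and [liʃɛʃe].
The underlying segment must be /ʒ/; voiced obstruents become voiceless word-finally, yielding [ʃ] there.

/nomuʒ/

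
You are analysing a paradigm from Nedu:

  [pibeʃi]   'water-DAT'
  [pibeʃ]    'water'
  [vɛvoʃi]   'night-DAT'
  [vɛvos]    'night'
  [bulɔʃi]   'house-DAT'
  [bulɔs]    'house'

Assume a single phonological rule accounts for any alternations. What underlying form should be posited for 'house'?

/bulɔs/

The root 'house' surfaces as [bulɔʃi] and [bulɔs], with a stem-final [ʃ] ~ [s] alternation.
But 'water' keeps [ʃ] in both environments ([pibeʃi], [pibeʃ]), so there is no rule changing /ʃ/ to [s] in isolation.
The alternation reflects palatalization before a front vowel: /s/ becomes palato-alveolar [ʃ] before a front vowel. /s/ is underlying.
Hence 'house' is /bulɔs/ underlyingly.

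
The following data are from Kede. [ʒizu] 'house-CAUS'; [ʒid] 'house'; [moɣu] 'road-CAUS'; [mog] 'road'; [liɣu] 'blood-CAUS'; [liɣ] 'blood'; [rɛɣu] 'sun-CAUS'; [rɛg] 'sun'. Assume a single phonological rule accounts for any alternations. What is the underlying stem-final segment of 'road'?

/g/

'road' shows [ɣ] ~ [g] at the end of the stem ([moɣu] vs [mog]).
Compare 'blood', with invariant [ɣ] in [liɣu] and [liɣ]: an analysis with underlying /ɣ/ and a rule producing [g] in isolation would wrongly predict alternation here too.
Therefore /g/ is basic and [ɣ] is derived by intervocalic spirantization (voiced stops become fricatives between vowels).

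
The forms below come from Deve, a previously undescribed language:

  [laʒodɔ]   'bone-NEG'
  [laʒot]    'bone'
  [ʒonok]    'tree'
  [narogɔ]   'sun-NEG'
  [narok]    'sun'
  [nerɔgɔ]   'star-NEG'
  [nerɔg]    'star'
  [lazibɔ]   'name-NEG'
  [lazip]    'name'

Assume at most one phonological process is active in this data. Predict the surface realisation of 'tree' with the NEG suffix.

[ʒonogɔ]

The root 'sun' surfaces as [narogɔ] and [narok], with a stem-final [g] ~ [k] alternation.
If /g/ were underlying and a rule turned it into [k] in isolation, 'star' would also alternate; but it has [g] in both [nerɔgɔ] and [nerɔg].
The alternation reflects intervocalic voicing: voiceless stops become voiced between vowels. /k/ is underlying.
The one attested form of 'tree', [ʒonok], shows underlying /ʒonok/. Applying the same rule between vowels gives [ʒonogɔ].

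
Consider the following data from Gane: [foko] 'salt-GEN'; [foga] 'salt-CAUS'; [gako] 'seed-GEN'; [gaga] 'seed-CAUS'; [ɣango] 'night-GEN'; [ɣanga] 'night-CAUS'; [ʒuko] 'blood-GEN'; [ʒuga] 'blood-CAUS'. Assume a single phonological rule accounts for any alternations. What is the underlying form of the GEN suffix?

/-ko/

The GEN morpheme has two allomorphs, [-go] and [-ko].
By contrast the CAUS suffix keeps its initial [g] throughout — that segment must be underlying.
So the underlying form is /-ko/, and voiceless stops become voiced after a nasal.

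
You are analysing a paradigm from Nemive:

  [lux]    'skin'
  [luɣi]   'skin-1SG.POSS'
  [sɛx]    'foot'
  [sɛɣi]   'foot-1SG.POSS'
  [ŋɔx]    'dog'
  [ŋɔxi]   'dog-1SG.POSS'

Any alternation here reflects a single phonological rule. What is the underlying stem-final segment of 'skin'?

/ɣ/

'skin' shows [x] ~ [ɣ] at the end of the stem ([lux] vs [luɣi]).
Compare 'dog', with invariant [x] in [ŋɔx] and [ŋɔxi]: an analysis with underlying /x/ and a rule producing [ɣ] before the 1SG.POSS suffix would wrongly predict alternation here too.
The underlying segment must be /ɣ/; voiced obstruents become voiceless word-finally, yielding [x] there.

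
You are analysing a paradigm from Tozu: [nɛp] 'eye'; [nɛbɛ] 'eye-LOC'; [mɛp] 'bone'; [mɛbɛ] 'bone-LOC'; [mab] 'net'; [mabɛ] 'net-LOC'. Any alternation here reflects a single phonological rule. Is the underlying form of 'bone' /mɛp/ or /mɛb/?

/mɛp/

In [mɛp] and [mɛbɛ] the final segment of 'bone' alternates: [p] ~ [b].
If /b/ were underlying and a rule turned it into [p] in isolation, 'net' would also alternate; but it has [b] in both [mab] and [mabɛ].
The underlying segment must be /p/; voiceless stops become voiced between vowels, yielding [b] there.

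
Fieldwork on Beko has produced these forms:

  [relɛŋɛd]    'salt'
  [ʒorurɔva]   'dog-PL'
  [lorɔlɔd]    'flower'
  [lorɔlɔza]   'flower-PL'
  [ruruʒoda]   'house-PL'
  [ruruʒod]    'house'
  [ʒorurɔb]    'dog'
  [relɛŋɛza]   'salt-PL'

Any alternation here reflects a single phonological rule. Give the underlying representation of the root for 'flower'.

/lorɔlɔz/

The stem for 'flower' ends in [d] in [lorɔlɔd] but [z] in [lorɔlɔza].
If /d/ were underlying and a rule turned it into [z] before the PL suffix, 'house' would also alternate; but it has [d] in both [ruruʒod] and [ruruʒoda].
The underlying segment must be /z/; voiced fricatives become stops word-finally, yielding [d] there.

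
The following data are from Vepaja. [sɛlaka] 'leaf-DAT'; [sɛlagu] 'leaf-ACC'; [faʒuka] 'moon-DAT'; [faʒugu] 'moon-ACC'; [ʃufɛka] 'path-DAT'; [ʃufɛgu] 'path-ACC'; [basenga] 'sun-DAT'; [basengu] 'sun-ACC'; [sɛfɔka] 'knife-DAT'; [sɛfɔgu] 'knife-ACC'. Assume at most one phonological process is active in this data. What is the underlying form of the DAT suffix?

/-ka/

The DAT morpheme has two allomorphs, [-ga] and [-ka].
The ACC suffix, which begins with [g], is invariant after every stem; so [g] is not altered by any rule here.
The DAT suffix is therefore /-ka/ underlyingly, with post-nasal voicing: voiceless stops become voiced after a nasal.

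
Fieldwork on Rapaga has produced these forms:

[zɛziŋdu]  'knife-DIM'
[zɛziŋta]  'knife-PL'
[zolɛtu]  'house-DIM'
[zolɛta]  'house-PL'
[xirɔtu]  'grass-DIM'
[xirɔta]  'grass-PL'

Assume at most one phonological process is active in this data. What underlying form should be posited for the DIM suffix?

/-du/

The DIM morpheme has two allomorphs, [-du] and [-tu].
The PL suffix, which begins with [t], is invariant after every stem; so [t] is not altered by any rule here.
So the underlying form is /-du/, and voiced stops become voiceless after a vowel.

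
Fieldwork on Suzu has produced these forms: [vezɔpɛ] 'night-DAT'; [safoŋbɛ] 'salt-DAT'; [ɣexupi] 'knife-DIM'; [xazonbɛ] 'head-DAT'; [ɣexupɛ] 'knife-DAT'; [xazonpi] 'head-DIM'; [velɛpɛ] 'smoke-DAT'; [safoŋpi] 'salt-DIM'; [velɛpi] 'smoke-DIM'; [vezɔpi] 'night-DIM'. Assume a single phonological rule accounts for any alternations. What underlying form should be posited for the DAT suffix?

/-bɛ/

The DAT suffix surfaces as [-bɛ] and [-pɛ], depending on the final segment of the stem.
By contrast the DIM suffix keeps its initial [p] throughout — that segment must be underlying.
So the underlying form is /-bɛ/, and voiced stops become voiceless after a vowel.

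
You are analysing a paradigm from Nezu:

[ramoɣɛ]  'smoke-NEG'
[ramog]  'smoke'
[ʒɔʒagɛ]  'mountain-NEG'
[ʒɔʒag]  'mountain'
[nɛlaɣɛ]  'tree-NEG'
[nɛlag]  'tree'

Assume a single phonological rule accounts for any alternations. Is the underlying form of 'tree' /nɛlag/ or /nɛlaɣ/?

/nɛlaɣ/

The root 'tree' surfaces as [nɛlaɣɛ] and [nɛlag], with a stem-final [ɣ] ~ [g] alternation.
But 'mountain' keeps [g] in both environments ([ʒɔʒagɛ], [ʒɔʒag]), so there is no rule changing /g/ to [ɣ] before the NEG suffix.
Therefore /ɣ/ is basic and [g] is derived by word-final hardening (voiced fricatives become stops word-finally).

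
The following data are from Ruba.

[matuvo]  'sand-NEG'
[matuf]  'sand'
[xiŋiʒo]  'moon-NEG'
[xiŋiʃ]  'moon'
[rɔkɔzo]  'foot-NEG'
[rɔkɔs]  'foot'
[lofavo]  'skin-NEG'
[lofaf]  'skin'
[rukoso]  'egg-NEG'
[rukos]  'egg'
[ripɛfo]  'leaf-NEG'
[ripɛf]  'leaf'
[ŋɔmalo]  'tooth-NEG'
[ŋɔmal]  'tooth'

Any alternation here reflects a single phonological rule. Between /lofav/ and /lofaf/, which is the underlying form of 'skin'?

/lofav/

In [lofavo] and [lofaf] the final segment of 'skin' alternates: [v] ~ [f].
Compare 'leaf', with invariant [f] in [ripɛfo] and [ripɛf]: an analysis with underlying /f/ and a rule producing [v] before the NEG suffix would wrongly predict alternation here too.
Therefore /v/ is basic and [f] is derived by word-final obstruent devoicing (voiced obstruents become voiceless word-finally).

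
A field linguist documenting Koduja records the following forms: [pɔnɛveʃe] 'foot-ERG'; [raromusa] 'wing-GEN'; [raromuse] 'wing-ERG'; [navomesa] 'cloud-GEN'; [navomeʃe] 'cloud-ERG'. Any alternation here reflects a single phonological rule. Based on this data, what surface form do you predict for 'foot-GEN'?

[pɔnɛvesa]

The root 'cloud' surfaces as [navomesa] and [navomeʃe], with a stem-final [s] ~ [ʃ] alternation.
If /s/ were underlying and a rule turned it into [ʃ] before the ERG suffix, 'wing' would also alternate; but it has [s] in both [raromusa] and [raromuse].
The alternation reflects depalatalization: palato-alveolar /ʃ/ becomes [s] when no front vowel follows. /ʃ/ is underlying.
From [pɔnɛveʃe] the stem 'foot' is /pɔnɛveʃ/; when no front vowel follows this yields [pɔnɛvesa].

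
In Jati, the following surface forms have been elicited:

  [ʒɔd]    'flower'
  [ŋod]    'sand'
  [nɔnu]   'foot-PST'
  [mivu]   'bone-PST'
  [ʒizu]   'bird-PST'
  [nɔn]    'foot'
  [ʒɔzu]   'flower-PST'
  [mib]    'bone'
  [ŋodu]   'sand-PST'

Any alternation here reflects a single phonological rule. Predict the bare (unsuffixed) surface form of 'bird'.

The stem for 'flower' ends in [z] in [ʒɔzu] but [d] in [ʒɔd].
Compare 'sand', with invariant [d] in [ŋodu] and [ŋod]: an analysis with underlying /d/ and a rule producing [z] before the PST suffix would wrongly predict alternation here too.
Therefore /z/ is basic and [d] is derived by word-final hardening (voiced fricatives become stops word-finally).
From [ʒizu] the stem 'bird' is /ʒiz/; word-finally this yields [ʒid].

[ʒid]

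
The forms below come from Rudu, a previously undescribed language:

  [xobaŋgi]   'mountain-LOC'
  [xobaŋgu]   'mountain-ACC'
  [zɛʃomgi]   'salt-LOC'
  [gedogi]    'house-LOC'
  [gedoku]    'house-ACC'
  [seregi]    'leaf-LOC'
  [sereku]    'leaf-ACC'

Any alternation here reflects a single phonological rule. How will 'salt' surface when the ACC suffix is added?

The ACC morpheme has two allomorphs, [-gu] and [-ku].
By contrast the LOC suffix keeps its initial [g] throughout — that segment must be underlying.
The ACC suffix is therefore /-ku/ underlyingly, with post-nasal voicing: voiceless stops become voiced after a nasal.
After 'salt', which ends in a nasal, the suffix surfaces as [-gu], giving [zɛʃomgu].

[zɛʃomgu]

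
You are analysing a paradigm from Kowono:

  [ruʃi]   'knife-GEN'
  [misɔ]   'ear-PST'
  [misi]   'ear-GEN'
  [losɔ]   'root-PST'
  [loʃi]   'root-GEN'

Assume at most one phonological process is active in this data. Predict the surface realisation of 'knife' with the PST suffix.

[rusɔ]

The stem for 'root' ends in [s] in [losɔ] but [ʃ] in [loʃi].
Compare 'ear', with invariant [s] in [misɔ] and [misi]: an analysis with underlying /s/ and a rule producing [ʃ] before the GEN suffix would wrongly predict alternation here too.
The alternation reflects depalatalization: palato-alveolar /ʃ/ becomes [s] when no front vowel follows. /ʃ/ is underlying.
The one attested form of 'knife', [ruʃi], shows underlying /ruʃ/. Applying the same rule when no front vowel follows gives [rusɔ].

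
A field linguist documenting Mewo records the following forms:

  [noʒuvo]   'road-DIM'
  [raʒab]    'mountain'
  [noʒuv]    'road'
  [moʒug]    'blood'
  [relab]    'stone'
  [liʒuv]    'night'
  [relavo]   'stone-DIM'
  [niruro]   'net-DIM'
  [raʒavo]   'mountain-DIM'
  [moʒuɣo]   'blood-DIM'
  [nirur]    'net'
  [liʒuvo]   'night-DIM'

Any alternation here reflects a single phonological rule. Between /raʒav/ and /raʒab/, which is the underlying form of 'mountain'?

In [raʒab] and [raʒavo] the final segment of 'mountain' alternates: [b] ~ [v].
The stem 'night' ([liʒuv], [liʒuvo]) shows [v] unchanged in both environments, so [v] cannot be basic with [b] derived in isolation.
The alternation reflects intervocalic spirantization: voiced stops become fricatives between vowels. /b/ is underlying.

/raʒab/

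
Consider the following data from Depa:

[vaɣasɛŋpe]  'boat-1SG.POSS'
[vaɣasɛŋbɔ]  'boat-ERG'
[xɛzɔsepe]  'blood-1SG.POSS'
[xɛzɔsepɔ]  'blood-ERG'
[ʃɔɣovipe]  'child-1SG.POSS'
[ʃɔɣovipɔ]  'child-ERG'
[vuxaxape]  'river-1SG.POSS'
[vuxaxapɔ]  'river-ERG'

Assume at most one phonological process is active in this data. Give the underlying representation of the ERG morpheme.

The ERG suffix surfaces as [-bɔ] and [-pɔ], depending on the final segment of the stem.
The 1SG.POSS suffix, which begins with [p], is invariant after every stem; so [p] is not altered by any rule here.
The ERG suffix is therefore /-bɔ/ underlyingly, with post-vocalic devoicing: voiced stops become voiceless after a vowel.

/-bɔ/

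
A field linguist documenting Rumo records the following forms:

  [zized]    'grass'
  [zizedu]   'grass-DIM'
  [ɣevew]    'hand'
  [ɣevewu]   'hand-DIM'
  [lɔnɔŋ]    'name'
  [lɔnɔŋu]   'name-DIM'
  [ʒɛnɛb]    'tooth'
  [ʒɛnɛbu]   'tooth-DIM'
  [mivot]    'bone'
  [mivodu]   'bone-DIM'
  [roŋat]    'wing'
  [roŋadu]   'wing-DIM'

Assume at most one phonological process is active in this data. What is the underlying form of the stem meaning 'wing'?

The stem for 'wing' ends in [t] in [roŋat] but [d] in [roŋadu].
But 'grass' keeps [d] in both environments ([zized], [zizedu]), so there is no rule changing /d/ to [t] in isolation.
The alternation reflects intervocalic voicing: voiceless stops become voiced between vowels. /t/ is underlying.
So 'wing' = /roŋat/.

/roŋat/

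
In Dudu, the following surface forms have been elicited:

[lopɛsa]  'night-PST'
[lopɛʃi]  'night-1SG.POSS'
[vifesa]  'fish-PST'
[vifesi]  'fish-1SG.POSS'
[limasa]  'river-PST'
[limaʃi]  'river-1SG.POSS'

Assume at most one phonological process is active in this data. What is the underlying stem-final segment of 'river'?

/ʃ/

'river' shows [s] ~ [ʃ] at the end of the stem ([limasa] vs [limaʃi]).
If /s/ were underlying and a rule turned it into [ʃ] before the 1SG.POSS suffix, 'fish' would also alternate; but it has [s] in both [vifesa] and [vifesi].
Therefore /ʃ/ is basic and [s] is derived by depalatalization (palato-alveolar /ʃ/ becomes [s] when no front vowel follows).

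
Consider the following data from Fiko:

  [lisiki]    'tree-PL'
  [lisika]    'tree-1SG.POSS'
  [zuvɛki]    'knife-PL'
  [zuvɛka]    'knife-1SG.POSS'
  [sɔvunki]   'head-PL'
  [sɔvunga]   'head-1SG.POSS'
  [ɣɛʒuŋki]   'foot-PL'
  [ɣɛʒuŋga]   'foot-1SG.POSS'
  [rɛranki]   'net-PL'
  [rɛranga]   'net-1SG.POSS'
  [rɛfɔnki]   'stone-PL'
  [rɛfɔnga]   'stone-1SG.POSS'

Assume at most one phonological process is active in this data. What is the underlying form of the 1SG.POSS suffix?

The 1SG.POSS suffix surfaces as [-ga] and [-ka], depending on the final segment of the stem.
The PL suffix, which begins with [k], is invariant after every stem; so [k] is not altered by any rule here.
So the underlying form is /-ga/, and voiced stops become voiceless after a vowel.

/-ga/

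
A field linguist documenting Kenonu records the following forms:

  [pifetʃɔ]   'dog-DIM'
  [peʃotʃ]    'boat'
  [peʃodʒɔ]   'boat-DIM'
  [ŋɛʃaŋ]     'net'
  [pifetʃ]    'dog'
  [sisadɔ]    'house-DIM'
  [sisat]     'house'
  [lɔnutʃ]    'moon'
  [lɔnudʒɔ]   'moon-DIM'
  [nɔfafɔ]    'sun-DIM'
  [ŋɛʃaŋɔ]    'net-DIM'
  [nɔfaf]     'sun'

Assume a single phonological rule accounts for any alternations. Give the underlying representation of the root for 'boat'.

The stem for 'boat' ends in [dʒ] in [peʃodʒɔ] but [tʃ] in [peʃotʃ].
Compare 'dog', with invariant [tʃ] in [pifetʃɔ] and [pifetʃ]: an analysis with underlying /tʃ/ and a rule producing [dʒ] before the DIM suffix would wrongly predict alternation here too.
So /dʒ/ is underlying, and a rule of word-final obstruent devoicing — voiced obstruents become voiceless word-finally — gives [tʃ].
So 'boat' = /peʃodʒ/.

/peʃodʒ/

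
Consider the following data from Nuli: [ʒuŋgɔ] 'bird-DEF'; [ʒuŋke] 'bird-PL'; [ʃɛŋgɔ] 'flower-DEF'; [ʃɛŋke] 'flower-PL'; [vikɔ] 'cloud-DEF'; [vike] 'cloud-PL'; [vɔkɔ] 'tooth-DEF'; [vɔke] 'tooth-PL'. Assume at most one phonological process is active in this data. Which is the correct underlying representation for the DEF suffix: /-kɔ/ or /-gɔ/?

The DEF suffix surfaces as [-gɔ] and [-kɔ], depending on the final segment of the stem.
By contrast the PL suffix keeps its initial [k] throughout — that segment must be underlying.
So the underlying form is /-gɔ/, and voiced stops become voiceless after a vowel.

/-gɔ/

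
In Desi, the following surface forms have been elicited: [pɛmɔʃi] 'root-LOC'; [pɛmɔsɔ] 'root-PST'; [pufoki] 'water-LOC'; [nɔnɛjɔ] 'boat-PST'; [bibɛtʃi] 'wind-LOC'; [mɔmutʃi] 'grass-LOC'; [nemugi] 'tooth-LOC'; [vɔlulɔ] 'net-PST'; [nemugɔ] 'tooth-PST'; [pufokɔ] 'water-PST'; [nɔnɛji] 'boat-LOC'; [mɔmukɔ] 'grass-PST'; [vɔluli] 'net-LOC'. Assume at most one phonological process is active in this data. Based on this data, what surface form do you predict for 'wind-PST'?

[bibɛkɔ]

In [mɔmukɔ] and [mɔmutʃi] the final segment of 'grass' alternates: [k] ~ [tʃ].
But 'water' keeps [k] in both environments ([pufokɔ], [pufoki]), so there is no rule changing /k/ to [tʃ] before the LOC suffix.
Therefore /tʃ/ is basic and [k] is derived by depalatalization (palato-alveolar /tʃ/ and /ʃ/ become [k] and [s] when no front vowel follows).
The one attested form of 'wind', [bibɛtʃi], shows underlying /bibɛtʃ/. Applying the same rule when no front vowel follows gives [bibɛkɔ].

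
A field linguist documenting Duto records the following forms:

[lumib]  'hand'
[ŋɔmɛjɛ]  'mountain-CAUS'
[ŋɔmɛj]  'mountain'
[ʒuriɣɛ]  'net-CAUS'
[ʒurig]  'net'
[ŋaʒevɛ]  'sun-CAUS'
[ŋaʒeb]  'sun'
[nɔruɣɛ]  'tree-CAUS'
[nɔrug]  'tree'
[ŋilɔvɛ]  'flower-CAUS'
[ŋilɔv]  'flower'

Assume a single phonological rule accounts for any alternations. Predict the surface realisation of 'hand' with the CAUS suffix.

[lumivɛ]

'sun' shows [v] ~ [b] at the end of the stem ([ŋaʒevɛ] vs [ŋaʒeb]).
But 'flower' keeps [v] in both environments ([ŋilɔvɛ], [ŋilɔv]), so there is no rule changing /v/ to [b] in isolation.
Therefore /b/ is basic and [v] is derived by intervocalic spirantization (voiced stops become fricatives between vowels).
The one attested form of 'hand', [lumib], shows underlying /lumib/. Applying the same rule between vowels gives [lumivɛ].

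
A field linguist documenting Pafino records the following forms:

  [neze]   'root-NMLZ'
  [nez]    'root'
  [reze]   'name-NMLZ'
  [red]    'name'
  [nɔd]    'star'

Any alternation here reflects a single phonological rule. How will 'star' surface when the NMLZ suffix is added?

[nɔze]

The stem for 'name' ends in [z] in [reze] but [d] in [red].
Compare 'root', with invariant [z] in [neze] and [nez]: an analysis with underlying /z/ and a rule producing [d] in isolation would wrongly predict alternation here too.
Therefore /d/ is basic and [z] is derived by intervocalic spirantization (voiced stops become fricatives between vowels).
From [nɔd] the stem 'star' is /nɔd/; between vowels this yields [nɔze].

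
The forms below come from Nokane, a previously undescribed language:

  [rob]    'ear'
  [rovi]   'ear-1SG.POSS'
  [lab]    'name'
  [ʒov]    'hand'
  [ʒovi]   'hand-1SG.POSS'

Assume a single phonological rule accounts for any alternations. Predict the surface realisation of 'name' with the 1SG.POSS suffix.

[lavi]

The root 'ear' surfaces as [rob] and [rovi], with a stem-final [b] ~ [v] alternation.
If /v/ were underlying and a rule turned it into [b] in isolation, 'hand' would also alternate; but it has [v] in both [ʒov] and [ʒovi].
The alternation reflects intervocalic spirantization: voiced stops become fricatives between vowels. /b/ is underlying.
The one attested form of 'name', [lab], shows underlying /lab/. Applying the same rule between vowels gives [lavi].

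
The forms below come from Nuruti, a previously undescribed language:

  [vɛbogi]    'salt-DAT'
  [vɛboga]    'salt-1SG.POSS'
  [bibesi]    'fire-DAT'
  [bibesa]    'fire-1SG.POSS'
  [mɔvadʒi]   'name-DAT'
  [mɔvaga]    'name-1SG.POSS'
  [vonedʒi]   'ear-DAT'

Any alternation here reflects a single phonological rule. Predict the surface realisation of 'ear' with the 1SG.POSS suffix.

'name' shows [dʒ] ~ [g] at the end of the stem ([mɔvadʒi] vs [mɔvaga]).
If /g/ were underlying and a rule turned it into [dʒ] before the DAT suffix, 'salt' would also alternate; but it has [g] in both [vɛbogi] and [vɛboga].
The alternation reflects depalatalization: palato-alveolar /dʒ/ becomes [g] when no front vowel follows. /dʒ/ is underlying.
From [vonedʒi] the stem 'ear' is /vonedʒ/; when no front vowel follows this yields [vonega].

[vonega]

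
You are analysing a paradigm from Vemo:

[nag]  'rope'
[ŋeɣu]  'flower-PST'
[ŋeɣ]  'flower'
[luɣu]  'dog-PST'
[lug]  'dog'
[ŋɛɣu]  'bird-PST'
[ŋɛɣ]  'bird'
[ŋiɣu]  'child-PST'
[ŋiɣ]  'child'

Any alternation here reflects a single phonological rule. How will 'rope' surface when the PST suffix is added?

[naɣu]

The root 'dog' surfaces as [luɣu] and [lug], with a stem-final [ɣ] ~ [g] alternation.
But 'child' keeps [ɣ] in both environments ([ŋiɣu], [ŋiɣ]), so there is no rule changing /ɣ/ to [g] in isolation.
The underlying segment must be /g/; voiced stops become fricatives between vowels, yielding [ɣ] there.
The one attested form of 'rope', [nag], shows underlying /nag/. Applying the same rule between vowels gives [naɣu].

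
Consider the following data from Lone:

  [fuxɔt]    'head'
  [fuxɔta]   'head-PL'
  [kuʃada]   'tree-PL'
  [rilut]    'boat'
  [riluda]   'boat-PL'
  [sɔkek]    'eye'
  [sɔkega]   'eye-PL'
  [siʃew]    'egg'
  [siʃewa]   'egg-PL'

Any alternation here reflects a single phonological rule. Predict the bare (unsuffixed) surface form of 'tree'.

[kuʃat]

In [rilut] and [riluda] the final segment of 'boat' alternates: [t] ~ [d].
But 'head' keeps [t] in both environments ([fuxɔt], [fuxɔta]), so there is no rule changing /t/ to [d] before the PL suffix.
So /d/ is underlying, and a rule of word-final obstruent devoicing — voiced obstruents become voiceless word-finally — gives [t].
From [kuʃada] the stem 'tree' is /kuʃad/; word-finally this yields [kuʃat].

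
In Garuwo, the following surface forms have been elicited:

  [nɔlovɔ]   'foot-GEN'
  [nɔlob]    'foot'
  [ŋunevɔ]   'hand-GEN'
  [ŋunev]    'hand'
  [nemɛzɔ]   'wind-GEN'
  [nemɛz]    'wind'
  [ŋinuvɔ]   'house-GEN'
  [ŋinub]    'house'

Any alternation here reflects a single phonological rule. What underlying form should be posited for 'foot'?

The root 'foot' surfaces as [nɔlovɔ] and [nɔlob], with a stem-final [v] ~ [b] alternation.
The stem 'hand' ([ŋunevɔ], [ŋunev]) shows [v] unchanged in both environments, so [v] cannot be basic with [b] derived in isolation.
The underlying segment must be /b/; voiced stops become fricatives between vowels, yielding [v] there.
Hence 'foot' is /nɔlob/ underlyingly.

/nɔlob/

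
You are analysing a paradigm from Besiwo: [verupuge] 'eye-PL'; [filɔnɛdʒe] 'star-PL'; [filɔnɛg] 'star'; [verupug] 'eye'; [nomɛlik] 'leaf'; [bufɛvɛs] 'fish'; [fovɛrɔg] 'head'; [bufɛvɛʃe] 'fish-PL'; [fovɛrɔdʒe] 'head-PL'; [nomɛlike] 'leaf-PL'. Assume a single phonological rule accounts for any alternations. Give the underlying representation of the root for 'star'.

The root 'star' surfaces as [filɔnɛdʒe] and [filɔnɛg], with a stem-final [dʒ] ~ [g] alternation.
Compare 'eye', with invariant [g] in [verupuge] and [verupug]: an analysis with underlying /g/ and a rule producing [dʒ] before the PL suffix would wrongly predict alternation here too.
So /dʒ/ is underlying, and a rule of depalatalization — palato-alveolar /dʒ/ and /ʃ/ become [g] and [s] when no front vowel follows — gives [g].
The underlying form of 'star' is therefore /filɔnɛdʒ/.

/filɔnɛdʒ/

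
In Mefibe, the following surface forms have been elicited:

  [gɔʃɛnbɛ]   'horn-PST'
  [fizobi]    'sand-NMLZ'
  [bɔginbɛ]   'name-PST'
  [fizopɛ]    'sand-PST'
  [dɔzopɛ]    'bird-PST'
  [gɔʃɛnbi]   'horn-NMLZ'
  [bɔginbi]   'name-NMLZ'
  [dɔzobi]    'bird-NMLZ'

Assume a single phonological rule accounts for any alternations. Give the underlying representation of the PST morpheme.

/-pɛ/

The PST morpheme has two allomorphs, [-bɛ] and [-pɛ].
The NMLZ suffix, which begins with [b], is invariant after every stem; so [b] is not altered by any rule here.
So the underlying form is /-pɛ/, and voiceless stops become voiced after a nasal.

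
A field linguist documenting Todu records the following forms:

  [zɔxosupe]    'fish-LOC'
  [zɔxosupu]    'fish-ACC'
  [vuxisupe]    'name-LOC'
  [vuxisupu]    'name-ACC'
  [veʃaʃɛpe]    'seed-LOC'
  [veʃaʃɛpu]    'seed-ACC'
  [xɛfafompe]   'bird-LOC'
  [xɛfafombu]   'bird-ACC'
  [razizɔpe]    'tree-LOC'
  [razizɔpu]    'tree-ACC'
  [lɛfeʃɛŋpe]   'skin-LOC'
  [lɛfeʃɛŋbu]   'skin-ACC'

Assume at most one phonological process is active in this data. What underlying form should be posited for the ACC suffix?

The ACC suffix surfaces as [-bu] and [-pu], depending on the final segment of the stem.
By contrast the LOC suffix keeps its initial [p] throughout — that segment must be underlying.
The ACC suffix is therefore /-bu/ underlyingly, with post-vocalic devoicing: voiced stops become voiceless after a vowel.

/-bu/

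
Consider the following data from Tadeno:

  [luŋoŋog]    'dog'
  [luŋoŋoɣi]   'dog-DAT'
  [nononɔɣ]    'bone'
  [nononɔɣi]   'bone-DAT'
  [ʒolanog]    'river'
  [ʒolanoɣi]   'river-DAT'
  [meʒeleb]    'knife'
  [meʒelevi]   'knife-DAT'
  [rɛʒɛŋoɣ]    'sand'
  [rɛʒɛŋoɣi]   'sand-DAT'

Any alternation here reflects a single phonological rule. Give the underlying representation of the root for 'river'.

'river' shows [g] ~ [ɣ] at the end of the stem ([ʒolanog] vs [ʒolanoɣi]).
But 'bone' keeps [ɣ] in both environments ([nononɔɣ], [nononɔɣi]), so there is no rule changing /ɣ/ to [g] in isolation.
The underlying segment must be /g/; voiced stops become fricatives between vowels, yielding [ɣ] there.
Hence 'river' is /ʒolanog/ underlyingly.

/ʒolanog/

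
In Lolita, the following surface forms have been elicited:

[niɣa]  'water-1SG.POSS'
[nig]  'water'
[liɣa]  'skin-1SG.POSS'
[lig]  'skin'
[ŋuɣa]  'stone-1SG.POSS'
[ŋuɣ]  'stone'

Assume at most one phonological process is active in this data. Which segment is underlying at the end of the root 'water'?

/g/

'water' shows [ɣ] ~ [g] at the end of the stem ([niɣa] vs [nig]).
The stem 'stone' ([ŋuɣa], [ŋuɣ]) shows [ɣ] unchanged in both environments, so [ɣ] cannot be basic with [g] derived in isolation.
Therefore /g/ is basic and [ɣ] is derived by intervocalic spirantization (voiced stops become fricatives between vowels).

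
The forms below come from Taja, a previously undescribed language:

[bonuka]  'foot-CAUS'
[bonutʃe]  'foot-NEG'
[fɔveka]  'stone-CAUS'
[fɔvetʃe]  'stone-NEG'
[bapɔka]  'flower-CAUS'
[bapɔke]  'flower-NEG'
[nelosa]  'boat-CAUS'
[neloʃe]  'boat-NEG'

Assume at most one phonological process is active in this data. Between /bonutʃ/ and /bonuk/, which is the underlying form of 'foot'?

In [bonuka] and [bonutʃe] the final segment of 'foot' alternates: [k] ~ [tʃ].
But 'flower' keeps [k] in both environments ([bapɔka], [bapɔke]), so there is no rule changing /k/ to [tʃ] before the NEG suffix.
So /tʃ/ is underlying, and a rule of depalatalization — palato-alveolar /tʃ/ and /ʃ/ become [k] and [s] when no front vowel follows — gives [k].

/bonutʃ/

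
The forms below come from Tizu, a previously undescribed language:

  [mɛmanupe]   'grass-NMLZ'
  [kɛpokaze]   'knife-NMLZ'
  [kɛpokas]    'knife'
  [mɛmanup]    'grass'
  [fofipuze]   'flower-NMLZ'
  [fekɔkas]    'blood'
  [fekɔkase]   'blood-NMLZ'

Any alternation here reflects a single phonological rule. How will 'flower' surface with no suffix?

[fofipus]

'knife' shows [s] ~ [z] at the end of the stem ([kɛpokas] vs [kɛpokaze]).
If /s/ were underlying and a rule turned it into [z] before the NMLZ suffix, 'blood' would also alternate; but it has [s] in both [fekɔkas] and [fekɔkase].
Therefore /z/ is basic and [s] is derived by word-final obstruent devoicing (voiced obstruents become voiceless word-finally).
The one attested form of 'flower', [fofipuze], shows underlying /fofipuz/. Applying the same rule word-finally gives [fofipus].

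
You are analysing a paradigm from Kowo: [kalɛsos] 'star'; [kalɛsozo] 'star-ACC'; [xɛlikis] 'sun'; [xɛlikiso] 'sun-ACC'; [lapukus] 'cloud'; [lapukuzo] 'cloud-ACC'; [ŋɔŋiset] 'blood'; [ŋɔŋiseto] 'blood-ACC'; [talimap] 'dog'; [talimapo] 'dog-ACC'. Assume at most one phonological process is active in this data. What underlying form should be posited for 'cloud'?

'cloud' shows [s] ~ [z] at the end of the stem ([lapukus] vs [lapukuzo]).
The stem 'sun' ([xɛlikis], [xɛlikiso]) shows [s] unchanged in both environments, so [s] cannot be basic with [z] derived before the ACC suffix.
Therefore /z/ is basic and [s] is derived by word-final obstruent devoicing (voiced obstruents become voiceless word-finally).

/lapukuz/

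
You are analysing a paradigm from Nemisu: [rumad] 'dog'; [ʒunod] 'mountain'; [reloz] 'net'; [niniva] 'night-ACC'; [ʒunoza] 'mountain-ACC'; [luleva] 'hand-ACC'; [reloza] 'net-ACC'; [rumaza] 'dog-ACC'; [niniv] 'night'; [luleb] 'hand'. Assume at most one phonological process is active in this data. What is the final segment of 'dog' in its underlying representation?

In [rumad] and [rumaza] the final segment of 'dog' alternates: [d] ~ [z].
If /z/ were underlying and a rule turned it into [d] in isolation, 'net' would also alternate; but it has [z] in both [reloz] and [reloza].
Therefore /d/ is basic and [z] is derived by intervocalic spirantization (voiced stops become fricatives between vowels).

/d/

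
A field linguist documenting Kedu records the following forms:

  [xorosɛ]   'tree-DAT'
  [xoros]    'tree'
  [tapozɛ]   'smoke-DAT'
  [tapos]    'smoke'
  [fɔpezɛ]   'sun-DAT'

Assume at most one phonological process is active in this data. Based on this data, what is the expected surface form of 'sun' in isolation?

[fɔpes]

The root 'smoke' surfaces as [tapozɛ] and [tapos], with a stem-final [z] ~ [s] alternation.
If /s/ were underlying and a rule turned it into [z] before the DAT suffix, 'tree' would also alternate; but it has [s] in both [xorosɛ] and [xoros].
The underlying segment must be /z/; voiced obstruents become voiceless word-finally, yielding [s] there.
The one attested form of 'sun', [fɔpezɛ], shows underlying /fɔpez/. Applying the same rule word-finally gives [fɔpes].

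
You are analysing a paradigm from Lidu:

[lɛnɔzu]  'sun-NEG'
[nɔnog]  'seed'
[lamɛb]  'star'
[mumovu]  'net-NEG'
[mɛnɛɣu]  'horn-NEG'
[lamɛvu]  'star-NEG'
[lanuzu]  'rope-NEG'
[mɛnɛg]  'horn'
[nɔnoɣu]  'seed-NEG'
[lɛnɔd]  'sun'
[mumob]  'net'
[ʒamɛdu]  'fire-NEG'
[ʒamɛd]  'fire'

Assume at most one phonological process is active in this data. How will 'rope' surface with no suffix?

[lanud]

The root 'sun' surfaces as [lɛnɔzu] and [lɛnɔd], with a stem-final [z] ~ [d] alternation.
Compare 'fire', with invariant [d] in [ʒamɛdu] and [ʒamɛd]: an analysis with underlying /d/ and a rule producing [z] before the NEG suffix would wrongly predict alternation here too.
The underlying segment must be /z/; voiced fricatives become stops word-finally, yielding [d] there.
From [lanuzu] the stem 'rope' is /lanuz/; word-finally this yields [lanud].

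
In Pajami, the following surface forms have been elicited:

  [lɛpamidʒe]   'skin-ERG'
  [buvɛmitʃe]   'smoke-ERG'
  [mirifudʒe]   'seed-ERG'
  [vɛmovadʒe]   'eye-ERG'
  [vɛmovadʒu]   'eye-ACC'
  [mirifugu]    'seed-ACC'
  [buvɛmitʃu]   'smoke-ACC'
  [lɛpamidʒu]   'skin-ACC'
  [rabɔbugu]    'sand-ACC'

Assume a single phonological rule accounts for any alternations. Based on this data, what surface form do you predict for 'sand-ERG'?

The stem for 'seed' ends in [g] in [mirifugu] but [dʒ] in [mirifudʒe].
But 'skin' keeps [dʒ] in both environments ([lɛpamidʒu], [lɛpamidʒe]), so there is no rule changing /dʒ/ to [g] before the ACC suffix.
The alternation reflects palatalization before a front vowel: /g/ becomes palato-alveolar [dʒ] before a front vowel. /g/ is underlying.
From [rabɔbugu] the stem 'sand' is /rabɔbug/; before a front vowel this yields [rabɔbudʒe].

[rabɔbudʒe]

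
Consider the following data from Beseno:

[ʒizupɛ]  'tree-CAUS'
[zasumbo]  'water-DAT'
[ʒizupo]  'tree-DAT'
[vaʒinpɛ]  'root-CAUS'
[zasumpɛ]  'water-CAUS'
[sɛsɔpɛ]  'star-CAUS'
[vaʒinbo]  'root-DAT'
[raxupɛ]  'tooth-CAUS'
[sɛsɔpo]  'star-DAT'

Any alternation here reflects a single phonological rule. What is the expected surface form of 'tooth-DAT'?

[raxupo]

The DAT morpheme has two allomorphs, [-bo] and [-po].
By contrast the CAUS suffix keeps its initial [p] throughout — that segment must be underlying.
The DAT suffix is therefore /-bo/ underlyingly, with post-vocalic devoicing: voiced stops become voiceless after a vowel.
After 'tooth', which ends in a vowel, the suffix surfaces as [-po], giving [raxupo].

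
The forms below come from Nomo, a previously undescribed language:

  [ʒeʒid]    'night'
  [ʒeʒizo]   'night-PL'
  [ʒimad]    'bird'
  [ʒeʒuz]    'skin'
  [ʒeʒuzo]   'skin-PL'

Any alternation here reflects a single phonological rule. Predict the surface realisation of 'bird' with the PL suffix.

[ʒimazo]

In [ʒeʒid] and [ʒeʒizo] the final segment of 'night' alternates: [d] ~ [z].
Compare 'skin', with invariant [z] in [ʒeʒuz] and [ʒeʒuzo]: an analysis with underlying /z/ and a rule producing [d] in isolation would wrongly predict alternation here too.
The alternation reflects intervocalic spirantization: voiced stops become fricatives between vowels. /d/ is underlying.
From [ʒimad] the stem 'bird' is /ʒimad/; between vowels this yields [ʒimazo].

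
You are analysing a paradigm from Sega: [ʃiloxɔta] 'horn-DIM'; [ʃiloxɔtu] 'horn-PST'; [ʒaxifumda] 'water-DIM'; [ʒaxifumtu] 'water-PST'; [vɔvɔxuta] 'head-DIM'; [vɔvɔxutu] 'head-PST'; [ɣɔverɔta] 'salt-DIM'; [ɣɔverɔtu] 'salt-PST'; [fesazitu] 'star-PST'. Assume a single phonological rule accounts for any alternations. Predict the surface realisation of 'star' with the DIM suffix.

The DIM suffix surfaces as [-da] and [-ta], depending on the final segment of the stem.
The PST suffix, which begins with [t], is invariant after every stem; so [t] is not altered by any rule here.
So the underlying form is /-da/, and voiced stops become voiceless after a vowel.
After 'star', which ends in a vowel, the suffix surfaces as [-ta], giving [fesazita].

[fesazita]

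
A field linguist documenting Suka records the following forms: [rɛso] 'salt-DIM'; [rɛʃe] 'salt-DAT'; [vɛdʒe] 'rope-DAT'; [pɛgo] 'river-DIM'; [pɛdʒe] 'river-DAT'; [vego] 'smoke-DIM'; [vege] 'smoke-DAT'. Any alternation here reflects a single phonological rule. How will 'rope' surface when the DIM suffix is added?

[vɛgo]

'river' shows [g] ~ [dʒ] at the end of the stem ([pɛgo] vs [pɛdʒe]).
If /g/ were underlying and a rule turned it into [dʒ] before the DAT suffix, 'smoke' would also alternate; but it has [g] in both [vego] and [vege].
The alternation reflects depalatalization: palato-alveolar /dʒ/ and /ʃ/ become [g] and [s] when no front vowel follows. /dʒ/ is underlying.
The one attested form of 'rope', [vɛdʒe], shows underlying /vɛdʒ/. Applying the same rule when no front vowel follows gives [vɛgo].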